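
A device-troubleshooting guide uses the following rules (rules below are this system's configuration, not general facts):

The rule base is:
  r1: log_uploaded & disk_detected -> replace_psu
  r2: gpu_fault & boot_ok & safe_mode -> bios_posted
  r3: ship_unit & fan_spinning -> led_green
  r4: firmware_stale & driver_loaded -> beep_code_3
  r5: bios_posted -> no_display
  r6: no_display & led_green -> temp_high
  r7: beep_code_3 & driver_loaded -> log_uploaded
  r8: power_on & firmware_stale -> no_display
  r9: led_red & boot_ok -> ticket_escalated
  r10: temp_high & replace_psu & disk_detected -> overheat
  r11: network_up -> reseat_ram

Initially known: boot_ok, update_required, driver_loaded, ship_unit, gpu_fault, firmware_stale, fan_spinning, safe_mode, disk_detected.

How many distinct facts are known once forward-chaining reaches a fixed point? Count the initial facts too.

17

Round 1: r2 [gpu_fault & boot_ok & safe_mode -> bios_posted]; r3 [ship_unit & fan_spinning -> led_green]; r4 [firmware_stale & driver_loaded -> beep_code_3]. New: bios_posted, led_green, beep_code_3.
Round 2: r5 [bios_posted -> no_display]; r7 [beep_code_3 & driver_loaded -> log_uploaded]. New: no_display, log_uploaded.
Round 3: r1 [log_uploaded & disk_detected -> replace_psu]; r6 [no_display & led_green -> temp_high]. New: replace_psu, temp_high.
Round 4: r10 [temp_high & replace_psu & disk_detected -> overheat]. New: overheat.
Closure: {beep_code_3, bios_posted, boot_ok, disk_detected, driver_loaded, fan_spinning, firmware_stale, gpu_fault, led_green, log_uploaded, no_display, overheat, replace_psu, safe_mode, ship_unit, temp_high, update_required} — 17 facts.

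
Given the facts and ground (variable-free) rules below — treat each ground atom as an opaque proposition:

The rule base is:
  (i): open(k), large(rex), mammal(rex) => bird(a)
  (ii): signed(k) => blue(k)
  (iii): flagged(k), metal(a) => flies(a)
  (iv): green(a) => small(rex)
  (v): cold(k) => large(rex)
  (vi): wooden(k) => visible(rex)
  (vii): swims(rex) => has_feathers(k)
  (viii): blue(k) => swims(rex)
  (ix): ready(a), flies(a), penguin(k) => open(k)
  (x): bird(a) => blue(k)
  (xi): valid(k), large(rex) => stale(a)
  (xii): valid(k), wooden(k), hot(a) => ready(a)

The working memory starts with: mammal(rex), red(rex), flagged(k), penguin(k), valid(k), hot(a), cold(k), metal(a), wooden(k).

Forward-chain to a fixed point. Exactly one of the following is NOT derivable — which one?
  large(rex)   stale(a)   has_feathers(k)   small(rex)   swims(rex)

Round 1 fires (iii), (v), (vi), (xii), giving flies(a), large(rex), visible(rex), ready(a).
Round 2 fires (ix), (xi), giving open(k), stale(a).
Round 3 fires (i), giving bird(a).
Round 4 fires (x), giving blue(k).
Round 5 fires (viii), giving swims(rex).
Round 6 fires (vii), giving has_feathers(k).
Derived: stale(a) (round 2), swims(rex) (round 5), has_feathers(k) (round 6), large(rex) (round 1). small(rex) never appears in any round.

small(rex)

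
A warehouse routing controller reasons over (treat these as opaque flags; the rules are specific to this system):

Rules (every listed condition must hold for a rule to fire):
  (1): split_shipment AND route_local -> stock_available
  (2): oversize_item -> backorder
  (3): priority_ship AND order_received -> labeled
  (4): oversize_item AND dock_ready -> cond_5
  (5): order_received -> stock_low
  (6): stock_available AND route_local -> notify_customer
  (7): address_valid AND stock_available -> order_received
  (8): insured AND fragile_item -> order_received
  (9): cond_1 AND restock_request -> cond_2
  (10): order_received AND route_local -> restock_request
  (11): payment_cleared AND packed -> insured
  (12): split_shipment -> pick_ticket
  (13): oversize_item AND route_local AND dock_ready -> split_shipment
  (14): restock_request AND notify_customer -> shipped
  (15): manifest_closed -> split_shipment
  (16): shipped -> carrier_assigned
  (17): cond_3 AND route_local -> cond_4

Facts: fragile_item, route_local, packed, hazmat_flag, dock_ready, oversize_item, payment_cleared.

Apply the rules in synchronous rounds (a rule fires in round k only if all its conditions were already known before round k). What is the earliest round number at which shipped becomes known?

Round 1: (2) [oversize_item -> backorder]; (4) [oversize_item AND dock_ready -> cond_5]; (11) [payment_cleared AND packed -> insured]; (13) [oversize_item AND route_local AND dock_ready -> split_shipment]. New: backorder, cond_5, insured, split_shipment.
Round 2: (1) [split_shipment AND route_local -> stock_available]; (8) [insured AND fragile_item -> order_received]; (12) [split_shipment -> pick_ticket]. New: stock_available, order_received, pick_ticket.
Round 3: (5) [order_received -> stock_low]; (6) [stock_available AND route_local -> notify_customer]; (10) [order_received AND route_local -> restock_request]. New: stock_low, notify_customer, restock_request.
Round 4: (14) [restock_request AND notify_customer -> shipped]. New: shipped.
shipped first appears in round 4.

4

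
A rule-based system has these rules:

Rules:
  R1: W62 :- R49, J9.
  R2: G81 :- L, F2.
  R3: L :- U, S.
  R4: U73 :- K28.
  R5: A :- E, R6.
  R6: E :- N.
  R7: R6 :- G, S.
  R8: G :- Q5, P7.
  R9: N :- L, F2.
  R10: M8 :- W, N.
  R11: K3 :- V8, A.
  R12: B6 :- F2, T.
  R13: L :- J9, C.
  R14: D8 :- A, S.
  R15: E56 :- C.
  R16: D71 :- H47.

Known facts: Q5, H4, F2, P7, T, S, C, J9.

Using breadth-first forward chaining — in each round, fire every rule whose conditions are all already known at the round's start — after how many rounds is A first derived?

4

Round 1 fires R8, R12, R13, R15, giving G, B6, L, E56.
Round 2 fires R2, R7, R9, giving G81, R6, N.
Round 3 fires R6, giving E.
Round 4 fires R5, giving A.
A first appears in round 4.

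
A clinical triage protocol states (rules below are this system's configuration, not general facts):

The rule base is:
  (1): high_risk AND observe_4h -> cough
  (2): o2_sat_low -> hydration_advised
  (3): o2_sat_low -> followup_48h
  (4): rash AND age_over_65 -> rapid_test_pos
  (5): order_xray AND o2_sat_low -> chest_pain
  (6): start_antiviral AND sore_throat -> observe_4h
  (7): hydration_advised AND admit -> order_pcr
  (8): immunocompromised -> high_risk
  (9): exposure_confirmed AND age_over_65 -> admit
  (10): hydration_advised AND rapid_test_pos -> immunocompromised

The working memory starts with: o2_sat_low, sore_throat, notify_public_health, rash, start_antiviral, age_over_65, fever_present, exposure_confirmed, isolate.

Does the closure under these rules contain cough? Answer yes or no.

yes

Round 1 — (2), (3), (4), (6), (9), derive hydration_advised, followup_48h, rapid_test_pos, observe_4h, admit.
Round 2 — (7), (10), derive order_pcr, immunocompromised.
Round 3 — (8), derive high_risk.
Round 4 — (1), derive cough.
cough appears in round 4, so it is derivable.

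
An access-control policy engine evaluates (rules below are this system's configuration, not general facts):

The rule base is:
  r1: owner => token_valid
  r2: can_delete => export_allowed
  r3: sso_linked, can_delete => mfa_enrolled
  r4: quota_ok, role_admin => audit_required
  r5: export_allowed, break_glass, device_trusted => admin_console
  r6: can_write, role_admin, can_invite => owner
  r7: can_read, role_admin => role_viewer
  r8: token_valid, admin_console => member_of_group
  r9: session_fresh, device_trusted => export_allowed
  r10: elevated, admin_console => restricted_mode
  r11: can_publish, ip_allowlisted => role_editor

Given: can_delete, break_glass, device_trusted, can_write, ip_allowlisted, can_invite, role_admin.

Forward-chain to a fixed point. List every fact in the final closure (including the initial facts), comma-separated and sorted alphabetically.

admin_console, break_glass, can_delete, can_invite, can_write, device_trusted, export_allowed, ip_allowlisted, member_of_group, owner, role_admin, token_valid

Round 1 — r2, r6, derive export_allowed, owner.
Round 2 — r1, r5, derive token_valid, admin_console.
Round 3 — r8, derive member_of_group.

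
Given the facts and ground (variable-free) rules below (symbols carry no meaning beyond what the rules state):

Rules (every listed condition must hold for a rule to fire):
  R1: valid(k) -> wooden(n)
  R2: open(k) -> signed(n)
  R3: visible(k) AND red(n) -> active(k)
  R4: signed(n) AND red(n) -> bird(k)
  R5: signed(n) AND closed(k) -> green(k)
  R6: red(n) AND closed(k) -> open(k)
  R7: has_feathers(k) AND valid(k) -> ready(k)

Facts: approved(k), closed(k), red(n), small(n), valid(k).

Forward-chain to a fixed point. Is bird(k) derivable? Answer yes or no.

Round 1 — R1, R6, derive wooden(n), open(k).
Round 2 — R2, derive signed(n).
Round 3 — R4, R5, derive bird(k), green(k).
bird(k) appears in round 3, so it is derivable.

yes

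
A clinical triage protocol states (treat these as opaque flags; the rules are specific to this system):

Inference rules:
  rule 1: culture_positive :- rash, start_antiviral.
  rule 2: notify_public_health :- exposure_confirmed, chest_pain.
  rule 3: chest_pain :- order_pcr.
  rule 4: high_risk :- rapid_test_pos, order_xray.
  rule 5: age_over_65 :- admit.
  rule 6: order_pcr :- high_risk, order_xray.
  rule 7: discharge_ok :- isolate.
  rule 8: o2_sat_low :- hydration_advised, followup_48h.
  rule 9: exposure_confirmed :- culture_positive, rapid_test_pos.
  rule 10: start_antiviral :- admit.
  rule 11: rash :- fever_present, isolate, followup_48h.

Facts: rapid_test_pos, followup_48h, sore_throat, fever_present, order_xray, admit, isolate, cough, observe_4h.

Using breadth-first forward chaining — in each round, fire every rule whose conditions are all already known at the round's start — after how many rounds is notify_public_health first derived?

4

Round 1 — rule 4, rule 5, rule 7, rule 10, rule 11, derive high_risk, age_over_65, discharge_ok, start_antiviral, rash.
Round 2 — rule 1, rule 6, derive culture_positive, order_pcr.
Round 3 — rule 3, rule 9, derive chest_pain, exposure_confirmed.
Round 4 — rule 2, derive notify_public_health.
notify_public_health first appears in round 4.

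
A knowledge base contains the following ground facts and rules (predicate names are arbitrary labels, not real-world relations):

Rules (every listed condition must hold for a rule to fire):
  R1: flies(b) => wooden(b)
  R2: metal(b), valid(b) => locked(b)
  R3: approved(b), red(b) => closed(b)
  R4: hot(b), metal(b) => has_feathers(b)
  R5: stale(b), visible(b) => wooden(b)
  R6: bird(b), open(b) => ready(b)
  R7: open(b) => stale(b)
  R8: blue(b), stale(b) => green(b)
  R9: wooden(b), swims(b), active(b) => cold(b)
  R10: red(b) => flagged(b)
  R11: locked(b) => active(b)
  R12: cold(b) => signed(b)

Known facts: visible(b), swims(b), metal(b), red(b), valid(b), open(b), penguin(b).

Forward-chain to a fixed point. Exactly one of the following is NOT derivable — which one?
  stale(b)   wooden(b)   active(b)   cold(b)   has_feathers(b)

Round 1 — R2, R7, R10, derive locked(b), stale(b), flagged(b).
Round 2 — R5, R11, derive wooden(b), active(b).
Round 3 — R9, derive cold(b).
Round 4 — R12, derive signed(b).
Derived: stale(b) (round 1), wooden(b) (round 2), active(b) (round 2), cold(b) (round 3). has_feathers(b) never appears in any round.

has_feathers(b)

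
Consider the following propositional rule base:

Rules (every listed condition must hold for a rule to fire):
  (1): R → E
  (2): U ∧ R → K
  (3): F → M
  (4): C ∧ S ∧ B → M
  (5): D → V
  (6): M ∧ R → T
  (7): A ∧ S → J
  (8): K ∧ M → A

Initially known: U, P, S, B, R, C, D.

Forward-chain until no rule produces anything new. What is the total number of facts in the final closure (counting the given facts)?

14

[1] (1) [R → E]; (2) [U ∧ R → K]; (4) [C ∧ S ∧ B → M]; (5) [D → V]. ⇒ new: E, K, M, V.
[2] (6) [M ∧ R → T]; (8) [K ∧ M → A]. ⇒ new: T, A.
[3] (7) [A ∧ S → J]. ⇒ new: J.
Closure: {A, B, C, D, E, J, K, M, P, R, S, T, U, V} — 14 facts.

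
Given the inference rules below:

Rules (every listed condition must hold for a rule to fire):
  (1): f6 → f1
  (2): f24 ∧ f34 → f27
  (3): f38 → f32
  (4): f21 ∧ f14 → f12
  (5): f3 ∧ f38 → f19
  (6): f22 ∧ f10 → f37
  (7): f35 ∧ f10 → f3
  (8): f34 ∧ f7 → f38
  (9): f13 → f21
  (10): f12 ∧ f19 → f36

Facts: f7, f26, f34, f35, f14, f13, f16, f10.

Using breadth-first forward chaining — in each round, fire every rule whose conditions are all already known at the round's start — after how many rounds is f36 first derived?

3

Round 1 fires (7), (8), (9), giving f3, f38, f21.
Round 2 fires (3), (4), (5), giving f32, f12, f19.
Round 3 fires (10), giving f36.
f36 first appears in round 3.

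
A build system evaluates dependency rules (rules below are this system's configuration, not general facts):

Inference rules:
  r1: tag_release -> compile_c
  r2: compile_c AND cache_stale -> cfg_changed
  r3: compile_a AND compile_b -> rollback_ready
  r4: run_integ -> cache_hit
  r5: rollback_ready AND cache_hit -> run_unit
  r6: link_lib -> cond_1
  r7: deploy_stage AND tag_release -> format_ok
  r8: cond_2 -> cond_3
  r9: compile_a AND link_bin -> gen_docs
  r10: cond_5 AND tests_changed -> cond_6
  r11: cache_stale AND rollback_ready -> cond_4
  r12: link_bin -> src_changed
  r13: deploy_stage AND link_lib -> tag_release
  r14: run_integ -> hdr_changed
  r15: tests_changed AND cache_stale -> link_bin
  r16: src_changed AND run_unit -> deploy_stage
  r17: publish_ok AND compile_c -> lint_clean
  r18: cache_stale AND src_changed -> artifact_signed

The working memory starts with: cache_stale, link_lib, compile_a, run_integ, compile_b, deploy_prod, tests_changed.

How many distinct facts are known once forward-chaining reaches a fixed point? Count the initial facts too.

22

Round 1: r3 [compile_a AND compile_b -> rollback_ready]; r4 [run_integ -> cache_hit]; r6 [link_lib -> cond_1]; r14 [run_integ -> hdr_changed]; r15 [tests_changed AND cache_stale -> link_bin]. Adds rollback_ready, cache_hit, cond_1, hdr_changed, link_bin.
Round 2: r5 [rollback_ready AND cache_hit -> run_unit]; r9 [compile_a AND link_bin -> gen_docs]; r11 [cache_stale AND rollback_ready -> cond_4]; r12 [link_bin -> src_changed]. Adds run_unit, gen_docs, cond_4, src_changed.
Round 3: r16 [src_changed AND run_unit -> deploy_stage]; r18 [cache_stale AND src_changed -> artifact_signed]. Adds deploy_stage, artifact_signed.
Round 4: r13 [deploy_stage AND link_lib -> tag_release]. Adds tag_release.
Round 5: r1 [tag_release -> compile_c]; r7 [deploy_stage AND tag_release -> format_ok]. Adds compile_c, format_ok.
Round 6: r2 [compile_c AND cache_stale -> cfg_changed]. Adds cfg_changed.
Closure: {artifact_signed, cache_hit, cache_stale, cfg_changed, compile_a, compile_b, compile_c, cond_1, cond_4, deploy_prod, deploy_stage, format_ok, gen_docs, hdr_changed, link_bin, link_lib, rollback_ready, run_integ, run_unit, src_changed, tag_release, tests_changed} — 22 facts.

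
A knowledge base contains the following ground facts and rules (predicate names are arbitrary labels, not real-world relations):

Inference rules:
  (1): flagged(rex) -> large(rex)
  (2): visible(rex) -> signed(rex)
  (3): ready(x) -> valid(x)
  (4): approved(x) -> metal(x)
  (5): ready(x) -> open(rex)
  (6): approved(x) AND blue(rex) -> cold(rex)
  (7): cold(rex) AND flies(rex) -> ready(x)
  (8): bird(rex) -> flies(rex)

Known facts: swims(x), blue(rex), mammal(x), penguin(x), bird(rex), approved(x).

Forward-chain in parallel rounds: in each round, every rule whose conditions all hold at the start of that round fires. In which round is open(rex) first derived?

3

Round 1 — (4), (6), (8), derive metal(x), cold(rex), flies(rex).
Round 2 — (7), derive ready(x).
Round 3 — (3), (5), derive valid(x), open(rex).
open(rex) first appears in round 3.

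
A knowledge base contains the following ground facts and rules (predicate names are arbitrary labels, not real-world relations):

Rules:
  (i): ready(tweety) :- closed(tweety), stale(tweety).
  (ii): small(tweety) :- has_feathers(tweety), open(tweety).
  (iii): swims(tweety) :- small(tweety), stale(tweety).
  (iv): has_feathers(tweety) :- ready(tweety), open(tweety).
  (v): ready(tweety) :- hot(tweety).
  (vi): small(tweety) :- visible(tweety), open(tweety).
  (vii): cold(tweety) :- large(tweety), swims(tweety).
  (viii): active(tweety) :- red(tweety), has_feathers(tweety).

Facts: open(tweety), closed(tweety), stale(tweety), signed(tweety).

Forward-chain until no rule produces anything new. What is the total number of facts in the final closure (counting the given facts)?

8

Round 1 fires (i), giving ready(tweety).
Round 2 fires (iv), giving has_feathers(tweety).
Round 3 fires (ii), giving small(tweety).
Round 4 fires (iii), giving swims(tweety).
Closure: {closed(tweety), has_feathers(tweety), open(tweety), ready(tweety), signed(tweety), small(tweety), stale(tweety), swims(tweety)} — 8 facts.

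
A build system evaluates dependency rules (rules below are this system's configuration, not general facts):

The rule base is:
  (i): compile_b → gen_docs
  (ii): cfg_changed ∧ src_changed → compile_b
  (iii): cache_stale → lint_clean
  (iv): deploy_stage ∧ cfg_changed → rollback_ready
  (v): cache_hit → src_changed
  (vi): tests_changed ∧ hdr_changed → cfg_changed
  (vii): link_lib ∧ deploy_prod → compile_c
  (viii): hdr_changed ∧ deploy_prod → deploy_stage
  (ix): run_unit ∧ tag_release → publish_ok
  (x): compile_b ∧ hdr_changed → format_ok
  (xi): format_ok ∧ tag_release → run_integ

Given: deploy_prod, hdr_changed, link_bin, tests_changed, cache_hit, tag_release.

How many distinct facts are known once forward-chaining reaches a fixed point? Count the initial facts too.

14

Round 1: (v) [cache_hit → src_changed]; (vi) [tests_changed ∧ hdr_changed → cfg_changed]; (viii) [hdr_changed ∧ deploy_prod → deploy_stage]. Adds src_changed, cfg_changed, deploy_stage.
Round 2: (ii) [cfg_changed ∧ src_changed → compile_b]; (iv) [deploy_stage ∧ cfg_changed → rollback_ready]. Adds compile_b, rollback_ready.
Round 3: (i) [compile_b → gen_docs]; (x) [compile_b ∧ hdr_changed → format_ok]. Adds gen_docs, format_ok.
Round 4: (xi) [format_ok ∧ tag_release → run_integ]. Adds run_integ.
Closure: {cache_hit, cfg_changed, compile_b, deploy_prod, deploy_stage, format_ok, gen_docs, hdr_changed, link_bin, rollback_ready, run_integ, src_changed, tag_release, tests_changed} — 14 facts.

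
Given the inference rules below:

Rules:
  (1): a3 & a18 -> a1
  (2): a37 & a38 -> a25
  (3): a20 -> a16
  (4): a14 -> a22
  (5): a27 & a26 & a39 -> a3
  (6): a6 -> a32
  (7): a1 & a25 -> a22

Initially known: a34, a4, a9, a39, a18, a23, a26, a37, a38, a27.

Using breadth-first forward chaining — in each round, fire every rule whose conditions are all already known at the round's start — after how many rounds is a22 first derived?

Round 1: (2) [a37 & a38 -> a25]; (5) [a27 & a26 & a39 -> a3]. New: a25, a3.
Round 2: (1) [a3 & a18 -> a1]. New: a1.
Round 3: (7) [a1 & a25 -> a22]. New: a22.
a22 first appears in round 3.

3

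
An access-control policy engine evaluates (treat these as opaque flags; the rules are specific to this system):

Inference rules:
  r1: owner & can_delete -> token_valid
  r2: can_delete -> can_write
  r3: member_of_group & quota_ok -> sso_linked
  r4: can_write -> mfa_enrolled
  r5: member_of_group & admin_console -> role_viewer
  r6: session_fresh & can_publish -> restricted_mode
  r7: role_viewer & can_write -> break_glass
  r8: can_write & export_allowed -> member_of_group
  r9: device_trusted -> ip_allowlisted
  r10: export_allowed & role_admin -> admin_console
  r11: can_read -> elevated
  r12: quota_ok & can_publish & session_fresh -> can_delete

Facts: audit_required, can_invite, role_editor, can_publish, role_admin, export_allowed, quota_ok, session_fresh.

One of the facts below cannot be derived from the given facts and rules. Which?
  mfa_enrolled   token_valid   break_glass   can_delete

token_valid

Round 1 — r6, r10, r12, derive restricted_mode, admin_console, can_delete.
Round 2 — r2, derive can_write.
Round 3 — r4, r8, derive mfa_enrolled, member_of_group.
Round 4 — r3, r5, derive sso_linked, role_viewer.
Round 5 — r7, derive break_glass.
Derived: mfa_enrolled (round 3), break_glass (round 5), can_delete (round 1). token_valid never appears in any round.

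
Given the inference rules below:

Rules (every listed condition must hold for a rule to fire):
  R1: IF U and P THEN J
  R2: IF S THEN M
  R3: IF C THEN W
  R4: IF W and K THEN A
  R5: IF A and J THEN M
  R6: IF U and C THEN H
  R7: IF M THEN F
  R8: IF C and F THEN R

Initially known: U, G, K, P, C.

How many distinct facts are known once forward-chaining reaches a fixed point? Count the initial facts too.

Round 1: R1 [IF U and P THEN J]; R3 [IF C THEN W]; R6 [IF U and C THEN H]. New: J, W, H.
Round 2: R4 [IF W and K THEN A]. New: A.
Round 3: R5 [IF A and J THEN M]. New: M.
Round 4: R7 [IF M THEN F]. New: F.
Round 5: R8 [IF C and F THEN R]. New: R.
Closure: {A, C, F, G, H, J, K, M, P, R, U, W} — 12 facts.

12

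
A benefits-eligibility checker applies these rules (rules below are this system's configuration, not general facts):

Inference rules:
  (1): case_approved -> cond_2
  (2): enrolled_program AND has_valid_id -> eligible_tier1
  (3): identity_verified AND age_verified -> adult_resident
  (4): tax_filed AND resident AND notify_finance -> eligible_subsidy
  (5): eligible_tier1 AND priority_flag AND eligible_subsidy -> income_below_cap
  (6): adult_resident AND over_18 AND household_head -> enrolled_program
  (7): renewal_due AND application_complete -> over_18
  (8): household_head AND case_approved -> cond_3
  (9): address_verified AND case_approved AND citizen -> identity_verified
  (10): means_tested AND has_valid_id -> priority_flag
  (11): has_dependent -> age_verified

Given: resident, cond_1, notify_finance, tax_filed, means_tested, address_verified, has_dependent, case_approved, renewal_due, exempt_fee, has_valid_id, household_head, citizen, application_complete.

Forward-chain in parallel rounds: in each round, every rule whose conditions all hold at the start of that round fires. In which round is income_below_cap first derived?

[1] (1) [case_approved -> cond_2]; (4) [tax_filed AND resident AND notify_finance -> eligible_subsidy]; (7) [renewal_due AND application_complete -> over_18]; (8) [household_head AND case_approved -> cond_3]; (9) [address_verified AND case_approved AND citizen -> identity_verified]; (10) [means_tested AND has_valid_id -> priority_flag]; (11) [has_dependent -> age_verified]. ⇒ new: cond_2, eligible_subsidy, over_18, cond_3, identity_verified, priority_flag, age_verified.
[2] (3) [identity_verified AND age_verified -> adult_resident]. ⇒ new: adult_resident.
[3] (6) [adult_resident AND over_18 AND household_head -> enrolled_program]. ⇒ new: enrolled_program.
[4] (2) [enrolled_program AND has_valid_id -> eligible_tier1]. ⇒ new: eligible_tier1.
[5] (5) [eligible_tier1 AND priority_flag AND eligible_subsidy -> income_below_cap]. ⇒ new: income_below_cap.
income_below_cap first appears in round 5.

5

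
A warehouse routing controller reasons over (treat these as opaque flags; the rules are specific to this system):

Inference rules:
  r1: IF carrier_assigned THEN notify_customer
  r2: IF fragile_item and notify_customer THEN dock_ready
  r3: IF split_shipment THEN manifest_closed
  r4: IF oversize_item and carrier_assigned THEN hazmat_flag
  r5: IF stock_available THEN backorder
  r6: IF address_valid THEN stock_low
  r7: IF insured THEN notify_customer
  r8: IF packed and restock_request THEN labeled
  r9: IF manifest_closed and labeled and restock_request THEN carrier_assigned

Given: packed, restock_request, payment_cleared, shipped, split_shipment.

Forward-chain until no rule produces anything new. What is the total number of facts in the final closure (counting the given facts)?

9

Round 1 fires r3, r8, giving manifest_closed, labeled.
Round 2 fires r9, giving carrier_assigned.
Round 3 fires r1, giving notify_customer.
Closure: {carrier_assigned, labeled, manifest_closed, notify_customer, packed, payment_cleared, restock_request, shipped, split_shipment} — 9 facts.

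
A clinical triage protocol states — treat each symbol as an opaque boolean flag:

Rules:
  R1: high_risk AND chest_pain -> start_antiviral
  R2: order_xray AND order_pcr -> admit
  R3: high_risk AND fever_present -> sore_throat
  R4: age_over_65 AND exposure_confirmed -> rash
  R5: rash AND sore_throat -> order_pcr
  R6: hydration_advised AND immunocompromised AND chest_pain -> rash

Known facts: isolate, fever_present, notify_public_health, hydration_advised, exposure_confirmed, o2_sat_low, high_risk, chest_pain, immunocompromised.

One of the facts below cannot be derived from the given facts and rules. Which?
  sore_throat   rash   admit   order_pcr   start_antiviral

admit

Round 1: R1 [high_risk AND chest_pain -> start_antiviral]; R3 [high_risk AND fever_present -> sore_throat]; R6 [hydration_advised AND immunocompromised AND chest_pain -> rash]. New: start_antiviral, sore_throat, rash.
Round 2: R5 [rash AND sore_throat -> order_pcr]. New: order_pcr.
Derived: sore_throat (round 1), rash (round 1), start_antiviral (round 1), order_pcr (round 2). admit never appears in any round.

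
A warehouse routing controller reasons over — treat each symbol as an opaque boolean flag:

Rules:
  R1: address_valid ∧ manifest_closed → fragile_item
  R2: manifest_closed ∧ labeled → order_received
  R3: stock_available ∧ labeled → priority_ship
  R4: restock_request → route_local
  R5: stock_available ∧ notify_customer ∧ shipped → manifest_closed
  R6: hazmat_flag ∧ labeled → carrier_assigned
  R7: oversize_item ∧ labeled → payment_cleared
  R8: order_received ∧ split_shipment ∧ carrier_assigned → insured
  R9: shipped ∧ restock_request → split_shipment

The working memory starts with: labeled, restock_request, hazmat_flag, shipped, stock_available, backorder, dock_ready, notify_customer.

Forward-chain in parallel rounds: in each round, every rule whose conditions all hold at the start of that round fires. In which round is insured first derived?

3

Round 1: R3 [stock_available ∧ labeled → priority_ship]; R4 [restock_request → route_local]; R5 [stock_available ∧ notify_customer ∧ shipped → manifest_closed]; R6 [hazmat_flag ∧ labeled → carrier_assigned]; R9 [shipped ∧ restock_request → split_shipment]. New: priority_ship, route_local, manifest_closed, carrier_assigned, split_shipment.
Round 2: R2 [manifest_closed ∧ labeled → order_received]. New: order_received.
Round 3: R8 [order_received ∧ split_shipment ∧ carrier_assigned → insured]. New: insured.
insured first appears in round 3.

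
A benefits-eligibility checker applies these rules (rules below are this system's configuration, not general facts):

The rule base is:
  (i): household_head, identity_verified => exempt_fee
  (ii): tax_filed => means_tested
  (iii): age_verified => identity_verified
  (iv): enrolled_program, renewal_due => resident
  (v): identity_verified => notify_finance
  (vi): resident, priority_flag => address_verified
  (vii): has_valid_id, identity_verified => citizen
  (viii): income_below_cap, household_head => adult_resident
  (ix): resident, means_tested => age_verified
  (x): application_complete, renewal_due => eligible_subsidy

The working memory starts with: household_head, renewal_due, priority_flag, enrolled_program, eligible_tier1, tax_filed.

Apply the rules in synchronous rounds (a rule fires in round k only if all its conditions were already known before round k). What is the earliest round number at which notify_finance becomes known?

4

Round 1 fires (ii), (iv), giving means_tested, resident.
Round 2 fires (vi), (ix), giving address_verified, age_verified.
Round 3 fires (iii), giving identity_verified.
Round 4 fires (i), (v), giving exempt_fee, notify_finance.
notify_finance first appears in round 4.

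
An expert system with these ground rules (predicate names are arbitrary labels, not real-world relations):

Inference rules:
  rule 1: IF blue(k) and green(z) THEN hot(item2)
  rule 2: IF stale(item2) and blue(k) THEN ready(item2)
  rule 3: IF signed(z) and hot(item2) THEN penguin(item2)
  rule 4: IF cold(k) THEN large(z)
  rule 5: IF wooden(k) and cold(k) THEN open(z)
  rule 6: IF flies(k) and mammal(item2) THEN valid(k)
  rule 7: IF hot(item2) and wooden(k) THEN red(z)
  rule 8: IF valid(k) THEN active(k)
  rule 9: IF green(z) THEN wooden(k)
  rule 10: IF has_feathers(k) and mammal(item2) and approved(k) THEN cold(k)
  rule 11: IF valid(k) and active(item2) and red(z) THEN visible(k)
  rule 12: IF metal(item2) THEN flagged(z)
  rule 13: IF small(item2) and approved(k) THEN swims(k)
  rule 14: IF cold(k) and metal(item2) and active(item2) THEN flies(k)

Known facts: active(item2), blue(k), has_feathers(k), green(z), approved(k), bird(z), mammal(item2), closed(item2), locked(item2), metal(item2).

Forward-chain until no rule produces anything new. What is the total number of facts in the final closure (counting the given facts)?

21

Round 1 — rule 1, rule 9, rule 10, rule 12, derive hot(item2), wooden(k), cold(k), flagged(z).
Round 2 — rule 4, rule 5, rule 7, rule 14, derive large(z), open(z), red(z), flies(k).
Round 3 — rule 6, derive valid(k).
Round 4 — rule 8, rule 11, derive active(k), visible(k).
Closure: {active(item2), active(k), approved(k), bird(z), blue(k), closed(item2), cold(k), flagged(z), flies(k), green(z), has_feathers(k), hot(item2), large(z), locked(item2), mammal(item2), metal(item2), open(z), red(z), valid(k), visible(k), wooden(k)} — 21 facts.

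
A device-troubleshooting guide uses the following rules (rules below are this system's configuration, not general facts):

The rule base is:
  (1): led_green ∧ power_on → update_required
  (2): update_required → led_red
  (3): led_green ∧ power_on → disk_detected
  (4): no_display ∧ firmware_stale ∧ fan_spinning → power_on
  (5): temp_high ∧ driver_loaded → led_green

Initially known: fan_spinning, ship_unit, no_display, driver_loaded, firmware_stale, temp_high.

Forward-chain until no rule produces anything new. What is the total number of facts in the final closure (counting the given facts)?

[1] (4) [no_display ∧ firmware_stale ∧ fan_spinning → power_on]; (5) [temp_high ∧ driver_loaded → led_green]. ⇒ new: power_on, led_green.
[2] (1) [led_green ∧ power_on → update_required]; (3) [led_green ∧ power_on → disk_detected]. ⇒ new: update_required, disk_detected.
[3] (2) [update_required → led_red]. ⇒ new: led_red.
Closure: {disk_detected, driver_loaded, fan_spinning, firmware_stale, led_green, led_red, no_display, power_on, ship_unit, temp_high, update_required} — 11 facts.

11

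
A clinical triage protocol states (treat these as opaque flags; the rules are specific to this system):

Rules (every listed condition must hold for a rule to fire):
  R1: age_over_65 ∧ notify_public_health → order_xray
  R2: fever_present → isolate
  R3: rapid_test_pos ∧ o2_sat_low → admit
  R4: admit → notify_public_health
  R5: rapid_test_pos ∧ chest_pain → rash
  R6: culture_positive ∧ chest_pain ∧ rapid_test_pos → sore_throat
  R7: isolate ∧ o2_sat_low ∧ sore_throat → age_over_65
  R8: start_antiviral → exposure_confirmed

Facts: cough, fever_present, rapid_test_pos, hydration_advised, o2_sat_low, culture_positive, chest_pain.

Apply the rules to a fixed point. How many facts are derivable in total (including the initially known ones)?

Round 1: R2 [fever_present → isolate]; R3 [rapid_test_pos ∧ o2_sat_low → admit]; R5 [rapid_test_pos ∧ chest_pain → rash]; R6 [culture_positive ∧ chest_pain ∧ rapid_test_pos → sore_throat]. Adds isolate, admit, rash, sore_throat.
Round 2: R4 [admit → notify_public_health]; R7 [isolate ∧ o2_sat_low ∧ sore_throat → age_over_65]. Adds notify_public_health, age_over_65.
Round 3: R1 [age_over_65 ∧ notify_public_health → order_xray]. Adds order_xray.
Closure: {admit, age_over_65, chest_pain, cough, culture_positive, fever_present, hydration_advised, isolate, notify_public_health, o2_sat_low, order_xray, rapid_test_pos, rash, sore_throat} — 14 facts.

14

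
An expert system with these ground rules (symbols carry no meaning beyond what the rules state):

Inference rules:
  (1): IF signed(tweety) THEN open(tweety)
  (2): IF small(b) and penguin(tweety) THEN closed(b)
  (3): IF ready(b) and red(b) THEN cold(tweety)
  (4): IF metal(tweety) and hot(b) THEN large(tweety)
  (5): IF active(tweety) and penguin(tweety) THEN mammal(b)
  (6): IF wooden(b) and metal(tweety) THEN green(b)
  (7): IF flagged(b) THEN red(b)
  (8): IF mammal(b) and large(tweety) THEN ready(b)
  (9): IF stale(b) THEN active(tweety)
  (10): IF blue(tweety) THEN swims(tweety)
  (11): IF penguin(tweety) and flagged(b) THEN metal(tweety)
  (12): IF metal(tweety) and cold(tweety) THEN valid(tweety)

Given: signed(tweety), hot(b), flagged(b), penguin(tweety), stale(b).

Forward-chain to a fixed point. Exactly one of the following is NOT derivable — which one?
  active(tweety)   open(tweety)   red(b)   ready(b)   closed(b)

Round 1 fires (1), (7), (9), (11), giving open(tweety), red(b), active(tweety), metal(tweety).
Round 2 fires (4), (5), giving large(tweety), mammal(b).
Round 3 fires (8), giving ready(b).
Round 4 fires (3), giving cold(tweety).
Round 5 fires (12), giving valid(tweety).
Derived: active(tweety) (round 1), ready(b) (round 3), open(tweety) (round 1), red(b) (round 1). closed(b) never appears in any round.

closed(b)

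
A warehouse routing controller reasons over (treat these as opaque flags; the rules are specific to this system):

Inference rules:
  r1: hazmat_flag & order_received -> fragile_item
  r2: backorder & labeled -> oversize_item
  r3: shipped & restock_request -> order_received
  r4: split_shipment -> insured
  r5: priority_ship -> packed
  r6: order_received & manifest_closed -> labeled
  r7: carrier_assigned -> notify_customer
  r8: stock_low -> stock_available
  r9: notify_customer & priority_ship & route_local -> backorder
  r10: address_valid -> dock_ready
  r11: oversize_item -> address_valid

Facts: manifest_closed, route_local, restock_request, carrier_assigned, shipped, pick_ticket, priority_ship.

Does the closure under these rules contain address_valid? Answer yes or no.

[1] r3 [shipped & restock_request -> order_received]; r5 [priority_ship -> packed]; r7 [carrier_assigned -> notify_customer]. ⇒ new: order_received, packed, notify_customer.
[2] r6 [order_received & manifest_closed -> labeled]; r9 [notify_customer & priority_ship & route_local -> backorder]. ⇒ new: labeled, backorder.
[3] r2 [backorder & labeled -> oversize_item]. ⇒ new: oversize_item.
[4] r11 [oversize_item -> address_valid]. ⇒ new: address_valid.
[5] r10 [address_valid -> dock_ready]. ⇒ new: dock_ready.
address_valid appears in round 4, so it is derivable.

yes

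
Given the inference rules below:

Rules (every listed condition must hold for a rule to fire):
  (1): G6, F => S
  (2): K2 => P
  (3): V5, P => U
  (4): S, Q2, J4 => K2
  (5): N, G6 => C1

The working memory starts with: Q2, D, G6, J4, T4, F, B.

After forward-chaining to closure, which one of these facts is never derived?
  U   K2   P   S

U

[1] (1) [G6, F => S]. ⇒ new: S.
[2] (4) [S, Q2, J4 => K2]. ⇒ new: K2.
[3] (2) [K2 => P]. ⇒ new: P.
Derived: P (round 3), K2 (round 2), S (round 1). U never appears in any round.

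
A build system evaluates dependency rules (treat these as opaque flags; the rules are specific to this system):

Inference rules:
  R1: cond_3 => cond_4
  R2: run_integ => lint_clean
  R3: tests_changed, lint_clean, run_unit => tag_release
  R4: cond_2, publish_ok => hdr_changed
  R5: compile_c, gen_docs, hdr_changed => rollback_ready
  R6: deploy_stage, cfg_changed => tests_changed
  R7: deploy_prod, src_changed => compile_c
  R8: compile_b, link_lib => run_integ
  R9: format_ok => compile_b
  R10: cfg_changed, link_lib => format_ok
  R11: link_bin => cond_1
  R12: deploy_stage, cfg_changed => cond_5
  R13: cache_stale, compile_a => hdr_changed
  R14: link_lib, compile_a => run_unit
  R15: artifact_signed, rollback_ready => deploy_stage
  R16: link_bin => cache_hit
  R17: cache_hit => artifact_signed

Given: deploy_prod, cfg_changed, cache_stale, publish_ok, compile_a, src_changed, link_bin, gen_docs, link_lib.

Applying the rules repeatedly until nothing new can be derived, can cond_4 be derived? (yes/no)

no

Round 1: R7 [deploy_prod, src_changed => compile_c]; R10 [cfg_changed, link_lib => format_ok]; R11 [link_bin => cond_1]; R13 [cache_stale, compile_a => hdr_changed]; R14 [link_lib, compile_a => run_unit]; R16 [link_bin => cache_hit]. New: compile_c, format_ok, cond_1, hdr_changed, run_unit, cache_hit.
Round 2: R5 [compile_c, gen_docs, hdr_changed => rollback_ready]; R9 [format_ok => compile_b]; R17 [cache_hit => artifact_signed]. New: rollback_ready, compile_b, artifact_signed.
Round 3: R8 [compile_b, link_lib => run_integ]; R15 [artifact_signed, rollback_ready => deploy_stage]. New: run_integ, deploy_stage.
Round 4: R2 [run_integ => lint_clean]; R6 [deploy_stage, cfg_changed => tests_changed]; R12 [deploy_stage, cfg_changed => cond_5]. New: lint_clean, tests_changed, cond_5.
Round 5: R3 [tests_changed, lint_clean, run_unit => tag_release]. New: tag_release.
Fixed point reached. cond_4 is concluded only by R1; R1 needs cond_3 (never derived).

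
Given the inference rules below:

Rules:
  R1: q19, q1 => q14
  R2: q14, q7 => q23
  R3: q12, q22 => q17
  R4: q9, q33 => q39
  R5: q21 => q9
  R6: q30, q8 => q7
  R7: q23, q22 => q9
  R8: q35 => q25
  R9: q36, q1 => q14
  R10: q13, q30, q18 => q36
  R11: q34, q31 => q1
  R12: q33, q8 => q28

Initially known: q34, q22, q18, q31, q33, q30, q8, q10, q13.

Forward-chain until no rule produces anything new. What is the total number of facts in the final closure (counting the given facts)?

17

Round 1: R6 [q30, q8 => q7]; R10 [q13, q30, q18 => q36]; R11 [q34, q31 => q1]; R12 [q33, q8 => q28]. Adds q7, q36, q1, q28.
Round 2: R9 [q36, q1 => q14]. Adds q14.
Round 3: R2 [q14, q7 => q23]. Adds q23.
Round 4: R7 [q23, q22 => q9]. Adds q9.
Round 5: R4 [q9, q33 => q39]. Adds q39.
Closure: {q1, q10, q13, q14, q18, q22, q23, q28, q30, q31, q33, q34, q36, q39, q7, q8, q9} — 17 facts.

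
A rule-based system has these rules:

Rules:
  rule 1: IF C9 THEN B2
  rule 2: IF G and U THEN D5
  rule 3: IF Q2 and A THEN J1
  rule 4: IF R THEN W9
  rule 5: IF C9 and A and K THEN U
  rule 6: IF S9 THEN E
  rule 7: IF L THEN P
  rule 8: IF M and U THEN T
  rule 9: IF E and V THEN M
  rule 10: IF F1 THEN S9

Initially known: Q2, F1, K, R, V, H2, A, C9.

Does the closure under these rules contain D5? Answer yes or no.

Round 1 — rule 1, rule 3, rule 4, rule 5, rule 10, derive B2, J1, W9, U, S9.
Round 2 — rule 6, derive E.
Round 3 — rule 9, derive M.
Round 4 — rule 8, derive T.
Fixed point reached. D5 is concluded only by rule 2; rule 2 needs G (never derived).

no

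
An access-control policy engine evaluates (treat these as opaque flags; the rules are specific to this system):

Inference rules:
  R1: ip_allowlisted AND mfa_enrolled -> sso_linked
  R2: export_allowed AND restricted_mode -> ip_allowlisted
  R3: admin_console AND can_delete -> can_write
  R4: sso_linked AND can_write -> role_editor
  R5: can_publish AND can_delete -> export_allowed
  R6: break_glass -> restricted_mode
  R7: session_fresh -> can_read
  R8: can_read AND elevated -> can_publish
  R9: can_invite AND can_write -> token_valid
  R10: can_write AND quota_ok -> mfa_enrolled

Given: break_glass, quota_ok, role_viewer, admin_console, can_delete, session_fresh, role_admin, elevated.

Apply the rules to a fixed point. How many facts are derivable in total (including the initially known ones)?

17

Round 1: R3 [admin_console AND can_delete -> can_write]; R6 [break_glass -> restricted_mode]; R7 [session_fresh -> can_read]. Adds can_write, restricted_mode, can_read.
Round 2: R8 [can_read AND elevated -> can_publish]; R10 [can_write AND quota_ok -> mfa_enrolled]. Adds can_publish, mfa_enrolled.
Round 3: R5 [can_publish AND can_delete -> export_allowed]. Adds export_allowed.
Round 4: R2 [export_allowed AND restricted_mode -> ip_allowlisted]. Adds ip_allowlisted.
Round 5: R1 [ip_allowlisted AND mfa_enrolled -> sso_linked]. Adds sso_linked.
Round 6: R4 [sso_linked AND can_write -> role_editor]. Adds role_editor.
Closure: {admin_console, break_glass, can_delete, can_publish, can_read, can_write, elevated, export_allowed, ip_allowlisted, mfa_enrolled, quota_ok, restricted_mode, role_admin, role_editor, role_viewer, session_fresh, sso_linked} — 17 facts.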